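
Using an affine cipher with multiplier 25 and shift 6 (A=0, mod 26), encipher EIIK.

E(4): 25·4+6=106≡2 → C
I(8): 25·8+6=206≡24 → Y
I(8): 25·8+6=206≡24 → Y
K(10): 25·10+6=256≡22 → W

CYYW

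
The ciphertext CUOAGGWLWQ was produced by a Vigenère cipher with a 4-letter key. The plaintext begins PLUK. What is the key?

Subtract each crib letter from the matching ciphertext letter (mod 26):
C(2)−P(15)=-13≡13 → N
U(20)−L(11)=9 → J
O(14)−U(20)=-6≡20 → U
A(0)−K(10)=-10≡16 → Q

NJUQ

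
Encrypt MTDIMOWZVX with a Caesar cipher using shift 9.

VCMRVXFIEG

M(12): 12+9=21 → V
T(19): 19+9=28≡2 → C
D(3): 3+9=12 → M
I(8): 8+9=17 → R
M(12): 12+9=21 → V
O(14): 14+9=23 → X
W(22): 22+9=31≡5 → F
Z(25): 25+9=34≡8 → I
V(21): 21+9=30≡4 → E
X(23): 23+9=32≡6 → G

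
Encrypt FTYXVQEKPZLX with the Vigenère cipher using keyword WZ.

BSUWRPAJLYHW

Repeat the key across the message: WZWZWZWZWZWZ
F(5)+W(22): 27≡1 → B
T(19)+Z(25): 44≡18 → S
Y(24)+W(22): 46≡20 → U
X(23)+Z(25): 48≡22 → W
V(21)+W(22): 43≡17 → R
Q(16)+Z(25): 41≡15 → P
E(4)+W(22): 26≡0 → A
K(10)+Z(25): 35≡9 → J
P(15)+W(22): 37≡11 → L
Z(25)+Z(25): 50≡24 → Y
L(11)+W(22): 33≡7 → H
X(23)+Z(25): 48≡22 → W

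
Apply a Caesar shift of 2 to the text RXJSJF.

TZLULH

R(17): 17+2=19 → T
X(23): 23+2=25 → Z
J(9): 9+2=11 → L
S(18): 18+2=20 → U
J(9): 9+2=11 → L
F(5): 5+2=7 → H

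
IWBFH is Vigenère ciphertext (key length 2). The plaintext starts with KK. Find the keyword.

YM

Subtract each crib letter from the matching ciphertext letter (mod 26):
I(8)−K(10)=-2≡24 → Y
W(22)−K(10)=12 → M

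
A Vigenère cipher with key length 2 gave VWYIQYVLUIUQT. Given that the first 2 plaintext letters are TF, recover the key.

Subtract each crib letter from the matching ciphertext letter (mod 26):
V(21)−T(19)=2 → C
W(22)−F(5)=17 → R

CR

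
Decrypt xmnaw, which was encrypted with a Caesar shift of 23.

x(23): 23−23=0 → a
m(12): 12−23=-11≡15 → p
n(13): 13−23=-10≡16 → q
a(0): 0−23=-23≡3 → d
w(22): 22−23=-1≡25 → z

apqdz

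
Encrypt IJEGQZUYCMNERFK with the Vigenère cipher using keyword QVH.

Repeat the key across the message: QVHQVHQVHQVHQVH
I(8)+Q(16): 24 → Y
J(9)+V(21): 30≡4 → E
E(4)+H(7): 11 → L
G(6)+Q(16): 22 → W
Q(16)+V(21): 37≡11 → L
Z(25)+H(7): 32≡6 → G
U(20)+Q(16): 36≡10 → K
Y(24)+V(21): 45≡19 → T
C(2)+H(7): 9 → J
M(12)+Q(16): 28≡2 → C
N(13)+V(21): 34≡8 → I
E(4)+H(7): 11 → L
R(17)+Q(16): 33≡7 → H
F(5)+V(21): 26≡0 → A
K(10)+H(7): 17 → R

YELWLGKTJCILHAR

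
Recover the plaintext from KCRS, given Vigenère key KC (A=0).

AAHQ

Repeat the key across the ciphertext: KCKC
K(10)−K(10): 0 → A
C(2)−C(2): 0 → A
R(17)−K(10): 7 → H
S(18)−C(2): 16 → Q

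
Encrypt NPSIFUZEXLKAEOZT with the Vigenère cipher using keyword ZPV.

Repeat the key across the message: ZPVZPVZPVZPVZPVZ
N(13)+Z(25): 38≡12 → M
P(15)+P(15): 30≡4 → E
S(18)+V(21): 39≡13 → N
I(8)+Z(25): 33≡7 → H
F(5)+P(15): 20 → U
U(20)+V(21): 41≡15 → P
Z(25)+Z(25): 50≡24 → Y
E(4)+P(15): 19 → T
X(23)+V(21): 44≡18 → S
L(11)+Z(25): 36≡10 → K
K(10)+P(15): 25 → Z
A(0)+V(21): 21 → V
E(4)+Z(25): 29≡3 → D
O(14)+P(15): 29≡3 → D
Z(25)+V(21): 46≡20 → U
T(19)+Z(25): 44≡18 → S

MENHUPYTSKZVDDUS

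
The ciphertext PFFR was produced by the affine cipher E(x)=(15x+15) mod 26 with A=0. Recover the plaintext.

The inverse of 15 mod 26 is 7, since 15·7=105≡1. Apply D(y)=7·(y−15) mod 26:
P(15): 7·(15−15)=0 → A
F(5): 7·(5−15)=-70≡8 → I
F(5): 7·(5−15)=-70≡8 → I
R(17): 7·(17−15)=14 → O

AIIO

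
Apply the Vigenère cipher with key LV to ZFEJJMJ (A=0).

Repeat the key across the message: LVLVLVL
Z(25)+L(11): 36≡10 → K
F(5)+V(21): 26≡0 → A
E(4)+L(11): 15 → P
J(9)+V(21): 30≡4 → E
J(9)+L(11): 20 → U
M(12)+V(21): 33≡7 → H
J(9)+L(11): 20 → U

KAPEUHU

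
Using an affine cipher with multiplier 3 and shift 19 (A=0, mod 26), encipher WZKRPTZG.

HQXSMYQL

W(22): 3·22+19=85≡7 → H
Z(25): 3·25+19=94≡16 → Q
K(10): 3·10+19=49≡23 → X
R(17): 3·17+19=70≡18 → S
P(15): 3·15+19=64≡12 → M
T(19): 3·19+19=76≡24 → Y
Z(25): 3·25+19=94≡16 → Q
G(6): 3·6+19=37≡11 → L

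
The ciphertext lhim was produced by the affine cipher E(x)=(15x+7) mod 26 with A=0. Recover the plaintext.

The inverse of 15 mod 26 is 7, since 15·7=105≡1. Apply D(y)=7·(y−7) mod 26:
l(11): 7·(11−7)=28≡2 → c
h(7): 7·(7−7)=0 → a
i(8): 7·(8−7)=7 → h
m(12): 7·(12−7)=35≡9 → j

cahj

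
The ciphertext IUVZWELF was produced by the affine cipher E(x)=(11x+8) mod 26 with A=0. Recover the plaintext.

The inverse of 11 mod 26 is 19, since 11·19=209≡1. Apply D(y)=19·(y−8) mod 26:
I(8): 19·(8−8)=0 → A
U(20): 19·(20−8)=228≡20 → U
V(21): 19·(21−8)=247≡13 → N
Z(25): 19·(25−8)=323≡11 → L
W(22): 19·(22−8)=266≡6 → G
E(4): 19·(4−8)=-76≡2 → C
L(11): 19·(11−8)=57≡5 → F
F(5): 19·(5−8)=-57≡21 → V

AUNLGCFV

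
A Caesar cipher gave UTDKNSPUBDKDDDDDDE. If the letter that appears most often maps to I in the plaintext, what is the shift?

The most frequent ciphertext letter is D (appears 8 times).
D is position 3; I is position 8.
Shift = -5≡21.

21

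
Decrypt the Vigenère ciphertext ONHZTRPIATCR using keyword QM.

Repeat the key across the ciphertext: QMQMQMQMQMQM
O(14)−Q(16): -2≡24 → Y
N(13)−M(12): 1 → B
H(7)−Q(16): -9≡17 → R
Z(25)−M(12): 13 → N
T(19)−Q(16): 3 → D
R(17)−M(12): 5 → F
P(15)−Q(16): -1≡25 → Z
I(8)−M(12): -4≡22 → W
A(0)−Q(16): -16≡10 → K
T(19)−M(12): 7 → H
C(2)−Q(16): -14≡12 → M
R(17)−M(12): 5 → F

YBRNDFZWKHMF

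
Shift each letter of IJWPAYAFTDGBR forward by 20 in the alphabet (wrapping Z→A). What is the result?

I(8): 8+20=28≡2 → C
J(9): 9+20=29≡3 → D
W(22): 22+20=42≡16 → Q
P(15): 15+20=35≡9 → J
A(0): 0+20=20 → U
Y(24): 24+20=44≡18 → S
A(0): 0+20=20 → U
F(5): 5+20=25 → Z
T(19): 19+20=39≡13 → N
D(3): 3+20=23 → X
G(6): 6+20=26≡0 → A
B(1): 1+20=21 → V
R(17): 17+20=37≡11 → L

CDQJUSUZNXAVL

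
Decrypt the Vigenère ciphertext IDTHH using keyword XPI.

Repeat the key across the ciphertext: XPIXP
I(8)−X(23): -15≡11 → L
D(3)−P(15): -12≡14 → O
T(19)−I(8): 11 → L
H(7)−X(23): -16≡10 → K
H(7)−P(15): -8≡18 → S

LOLKS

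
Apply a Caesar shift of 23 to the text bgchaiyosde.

ydzexfvlpab

b(1): 1+23=24 → y
g(6): 6+23=29≡3 → d
c(2): 2+23=25 → z
h(7): 7+23=30≡4 → e
a(0): 0+23=23 → x
i(8): 8+23=31≡5 → f
y(24): 24+23=47≡21 → v
o(14): 14+23=37≡11 → l
s(18): 18+23=41≡15 → p
d(3): 3+23=26≡0 → a
e(4): 4+23=27≡1 → b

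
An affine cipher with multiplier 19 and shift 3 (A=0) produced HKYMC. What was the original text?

SZXVP

The inverse of 19 mod 26 is 11, since 19·11=209≡1. Apply D(y)=11·(y−3) mod 26:
H(7): 11·(7−3)=44≡18 → S
K(10): 11·(10−3)=77≡25 → Z
Y(24): 11·(24−3)=231≡23 → X
M(12): 11·(12−3)=99≡21 → V
C(2): 11·(2−3)=-11≡15 → P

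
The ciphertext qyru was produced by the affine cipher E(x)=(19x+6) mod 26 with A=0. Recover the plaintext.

The inverse of 19 mod 26 is 11, since 19·11=209≡1. Apply D(y)=11·(y−6) mod 26:
q(16): 11·(16−6)=110≡6 → g
y(24): 11·(24−6)=198≡16 → q
r(17): 11·(17−6)=121≡17 → r
u(20): 11·(20−6)=154≡24 → y

gqry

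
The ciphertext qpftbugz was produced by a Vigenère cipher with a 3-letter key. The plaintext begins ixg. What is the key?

Subtract each crib letter from the matching ciphertext letter (mod 26):
q(16)−i(8)=8 → i
p(15)−x(23)=-8≡18 → s
f(5)−g(6)=-1≡25 → z

isz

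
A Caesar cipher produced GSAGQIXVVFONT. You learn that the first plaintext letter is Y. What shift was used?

From the crib: G(6)−Y(24)=-18≡8, so the shift is 8.

8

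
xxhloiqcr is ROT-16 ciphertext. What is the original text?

x(23): 23−16=7 → h
x(23): 23−16=7 → h
h(7): 7−16=-9≡17 → r
l(11): 11−16=-5≡21 → v
o(14): 14−16=-2≡24 → y
i(8): 8−16=-8≡18 → s
q(16): 16−16=0 → a
c(2): 2−16=-14≡12 → m
r(17): 17−16=1 → b

hhrvysamb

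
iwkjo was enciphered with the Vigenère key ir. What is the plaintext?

Repeat the key across the ciphertext: iriri
i(8)−i(8): 0 → a
w(22)−r(17): 5 → f
k(10)−i(8): 2 → c
j(9)−r(17): -8≡18 → s
o(14)−i(8): 6 → g

afcsg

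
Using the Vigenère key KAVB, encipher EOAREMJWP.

OOVSOMEXZ

Repeat the key across the message: KAVBKAVBK
E(4)+K(10): 14 → O
O(14)+A(0): 14 → O
A(0)+V(21): 21 → V
R(17)+B(1): 18 → S
E(4)+K(10): 14 → O
M(12)+A(0): 12 → M
J(9)+V(21): 30≡4 → E
W(22)+B(1): 23 → X
P(15)+K(10): 25 → Z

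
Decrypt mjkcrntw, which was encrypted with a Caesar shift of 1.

m(12): 12−1=11 → l
j(9): 9−1=8 → i
k(10): 10−1=9 → j
c(2): 2−1=1 → b
r(17): 17−1=16 → q
n(13): 13−1=12 → m
t(19): 19−1=18 → s
w(22): 22−1=21 → v

lijbqmsv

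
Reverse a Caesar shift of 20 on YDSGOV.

EJYMUB

Y(24): 24−20=4 → E
D(3): 3−20=-17≡9 → J
S(18): 18−20=-2≡24 → Y
G(6): 6−20=-14≡12 → M
O(14): 14−20=-6≡20 → U
V(21): 21−20=1 → B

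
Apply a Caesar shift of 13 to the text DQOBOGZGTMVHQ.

QDBOBTMTGZIUD

D(3): 3+13=16 → Q
Q(16): 16+13=29≡3 → D
O(14): 14+13=27≡1 → B
B(1): 1+13=14 → O
O(14): 14+13=27≡1 → B
G(6): 6+13=19 → T
Z(25): 25+13=38≡12 → M
G(6): 6+13=19 → T
T(19): 19+13=32≡6 → G
M(12): 12+13=25 → Z
V(21): 21+13=34≡8 → I
H(7): 7+13=20 → U
Q(16): 16+13=29≡3 → D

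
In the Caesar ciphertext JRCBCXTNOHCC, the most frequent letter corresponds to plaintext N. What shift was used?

The most frequent ciphertext letter is C (appears 4 times).
C is position 2; N is position 13.
Shift = -11≡15.

15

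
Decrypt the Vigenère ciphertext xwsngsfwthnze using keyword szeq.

fxoxotbgbijjm

Repeat the key across the ciphertext: szeqszeqszeqs
x(23)−s(18): 5 → f
w(22)−z(25): -3≡23 → x
s(18)−e(4): 14 → o
n(13)−q(16): -3≡23 → x
g(6)−s(18): -12≡14 → o
s(18)−z(25): -7≡19 → t
f(5)−e(4): 1 → b
w(22)−q(16): 6 → g
t(19)−s(18): 1 → b
h(7)−z(25): -18≡8 → i
n(13)−e(4): 9 → j
z(25)−q(16): 9 → j
e(4)−s(18): -14≡12 → m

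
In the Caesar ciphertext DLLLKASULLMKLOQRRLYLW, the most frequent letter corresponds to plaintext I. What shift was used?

3

The most frequent ciphertext letter is L (appears 8 times).
L is position 11; I is position 8.
Shift = 3.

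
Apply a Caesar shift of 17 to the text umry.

ldip

u(20): 20+17=37≡11 → l
m(12): 12+17=29≡3 → d
r(17): 17+17=34≡8 → i
y(24): 24+17=41≡15 → p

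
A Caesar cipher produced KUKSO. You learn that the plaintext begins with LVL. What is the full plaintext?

From the crib: K(10)−L(11)=-1≡25, so the shift is 25.
Subtract 25 from each ciphertext letter:
K(10): 10−25=-15≡11 → L
U(20): 20−25=-5≡21 → V
K(10): 10−25=-15≡11 → L
S(18): 18−25=-7≡19 → T
O(14): 14−25=-11≡15 → P

LVLTP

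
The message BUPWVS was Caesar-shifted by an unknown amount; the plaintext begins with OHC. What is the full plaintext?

From the crib: B(1)−O(14)=-13≡13, so the shift is 13.
Subtract 13 from each ciphertext letter:
B(1): 1−13=-12≡14 → O
U(20): 20−13=7 → H
P(15): 15−13=2 → C
W(22): 22−13=9 → J
V(21): 21−13=8 → I
S(18): 18−13=5 → F

OHCJIF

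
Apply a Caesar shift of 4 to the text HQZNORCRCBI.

LUDRSVGVGFM

H(7): 7+4=11 → L
Q(16): 16+4=20 → U
Z(25): 25+4=29≡3 → D
N(13): 13+4=17 → R
O(14): 14+4=18 → S
R(17): 17+4=21 → V
C(2): 2+4=6 → G
R(17): 17+4=21 → V
C(2): 2+4=6 → G
B(1): 1+4=5 → F
I(8): 8+4=12 → M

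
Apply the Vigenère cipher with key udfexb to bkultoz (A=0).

Repeat the key across the message: udfexbu
b(1)+u(20): 21 → v
k(10)+d(3): 13 → n
u(20)+f(5): 25 → z
l(11)+e(4): 15 → p
t(19)+x(23): 42≡16 → q
o(14)+b(1): 15 → p
z(25)+u(20): 45≡19 → t

vnzpqpt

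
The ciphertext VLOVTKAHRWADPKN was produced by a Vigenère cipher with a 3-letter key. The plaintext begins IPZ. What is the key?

Subtract each crib letter from the matching ciphertext letter (mod 26):
V(21)−I(8)=13 → N
L(11)−P(15)=-4≡22 → W
O(14)−Z(25)=-11≡15 → P

NWP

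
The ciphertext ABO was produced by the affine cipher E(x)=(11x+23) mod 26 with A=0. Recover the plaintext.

The inverse of 11 mod 26 is 19, since 11·19=209≡1. Apply D(y)=19·(y−23) mod 26:
A(0): 19·(0−23)=-437≡5 → F
B(1): 19·(1−23)=-418≡24 → Y
O(14): 19·(14−23)=-171≡11 → L

FYL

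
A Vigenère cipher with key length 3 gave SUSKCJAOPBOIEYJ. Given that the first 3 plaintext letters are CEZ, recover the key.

Subtract each crib letter from the matching ciphertext letter (mod 26):
S(18)−C(2)=16 → Q
U(20)−E(4)=16 → Q
S(18)−Z(25)=-7≡19 → T

QQT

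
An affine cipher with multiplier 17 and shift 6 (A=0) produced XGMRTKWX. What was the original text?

BAITNOEB

The inverse of 17 mod 26 is 23, since 17·23=391≡1. Apply D(y)=23·(y−6) mod 26:
X(23): 23·(23−6)=391≡1 → B
G(6): 23·(6−6)=0 → A
M(12): 23·(12−6)=138≡8 → I
R(17): 23·(17−6)=253≡19 → T
T(19): 23·(19−6)=299≡13 → N
K(10): 23·(10−6)=92≡14 → O
W(22): 23·(22−6)=368≡4 → E
X(23): 23·(23−6)=391≡1 → B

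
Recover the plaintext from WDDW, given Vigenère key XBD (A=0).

ZCAZ

Repeat the key across the ciphertext: XBDX
W(22)−X(23): -1≡25 → Z
D(3)−B(1): 2 → C
D(3)−D(3): 0 → A
W(22)−X(23): -1≡25 → Z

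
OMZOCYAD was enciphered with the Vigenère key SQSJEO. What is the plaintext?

WWHFYKIN

Repeat the key across the ciphertext: SQSJEOSQ
O(14)−S(18): -4≡22 → W
M(12)−Q(16): -4≡22 → W
Z(25)−S(18): 7 → H
O(14)−J(9): 5 → F
C(2)−E(4): -2≡24 → Y
Y(24)−O(14): 10 → K
A(0)−S(18): -18≡8 → I
D(3)−Q(16): -13≡13 → N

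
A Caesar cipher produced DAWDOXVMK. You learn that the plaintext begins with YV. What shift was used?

5

From the crib: D(3)−Y(24)=-21≡5, so the shift is 5.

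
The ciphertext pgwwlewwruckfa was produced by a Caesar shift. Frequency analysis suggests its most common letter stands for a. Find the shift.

22

The most frequent ciphertext letter is w (appears 4 times).
w is position 22; a is position 0.
Shift = 22.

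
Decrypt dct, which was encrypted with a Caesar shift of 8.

vul

d(3): 3−8=-5≡21 → v
c(2): 2−8=-6≡20 → u
t(19): 19−8=11 → l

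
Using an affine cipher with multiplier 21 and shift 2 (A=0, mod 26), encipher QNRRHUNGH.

APVVTGPYT

Q(16): 21·16+2=338≡0 → A
N(13): 21·13+2=275≡15 → P
R(17): 21·17+2=359≡21 → V
R(17): 21·17+2=359≡21 → V
H(7): 21·7+2=149≡19 → T
U(20): 21·20+2=422≡6 → G
N(13): 21·13+2=275≡15 → P
G(6): 21·6+2=128≡24 → Y
H(7): 21·7+2=149≡19 → T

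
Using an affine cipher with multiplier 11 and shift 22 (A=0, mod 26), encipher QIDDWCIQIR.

Q(16): 11·16+22=198≡16 → Q
I(8): 11·8+22=110≡6 → G
D(3): 11·3+22=55≡3 → D
D(3): 11·3+22=55≡3 → D
W(22): 11·22+22=264≡4 → E
C(2): 11·2+22=44≡18 → S
I(8): 11·8+22=110≡6 → G
Q(16): 11·16+22=198≡16 → Q
I(8): 11·8+22=110≡6 → G
R(17): 11·17+22=209≡1 → B

QGDDESGQGB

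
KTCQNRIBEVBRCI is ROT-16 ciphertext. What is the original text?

UDMAXBSLOFLBMS

K(10): 10−16=-6≡20 → U
T(19): 19−16=3 → D
C(2): 2−16=-14≡12 → M
Q(16): 16−16=0 → A
N(13): 13−16=-3≡23 → X
R(17): 17−16=1 → B
I(8): 8−16=-8≡18 → S
B(1): 1−16=-15≡11 → L
E(4): 4−16=-12≡14 → O
V(21): 21−16=5 → F
B(1): 1−16=-15≡11 → L
R(17): 17−16=1 → B
C(2): 2−16=-14≡12 → M
I(8): 8−16=-8≡18 → S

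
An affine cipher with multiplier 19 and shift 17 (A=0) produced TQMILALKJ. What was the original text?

The inverse of 19 mod 26 is 11, since 19·11=209≡1. Apply D(y)=11·(y−17) mod 26:
T(19): 11·(19−17)=22 → W
Q(16): 11·(16−17)=-11≡15 → P
M(12): 11·(12−17)=-55≡23 → X
I(8): 11·(8−17)=-99≡5 → F
L(11): 11·(11−17)=-66≡12 → M
A(0): 11·(0−17)=-187≡21 → V
L(11): 11·(11−17)=-66≡12 → M
K(10): 11·(10−17)=-77≡1 → B
J(9): 11·(9−17)=-88≡16 → Q

WPXFMVMBQ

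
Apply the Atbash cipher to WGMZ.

W(22) → D(3)
G(6) → T(19)
M(12) → N(13)
Z(25) → A(0)

DTNA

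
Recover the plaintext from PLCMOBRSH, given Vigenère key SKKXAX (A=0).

XBSPOEZIX

Repeat the key across the ciphertext: SKKXAXSKK
P(15)−S(18): -3≡23 → X
L(11)−K(10): 1 → B
C(2)−K(10): -8≡18 → S
M(12)−X(23): -11≡15 → P
O(14)−A(0): 14 → O
B(1)−X(23): -22≡4 → E
R(17)−S(18): -1≡25 → Z
S(18)−K(10): 8 → I
H(7)−K(10): -3≡23 → X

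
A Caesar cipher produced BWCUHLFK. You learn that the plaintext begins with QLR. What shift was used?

11

From the crib: B(1)−Q(16)=-15≡11, so the shift is 11.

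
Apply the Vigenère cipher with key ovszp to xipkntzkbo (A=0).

ldhjchucad

Repeat the key across the message: ovszpovszp
x(23)+o(14): 37≡11 → l
i(8)+v(21): 29≡3 → d
p(15)+s(18): 33≡7 → h
k(10)+z(25): 35≡9 → j
n(13)+p(15): 28≡2 → c
t(19)+o(14): 33≡7 → h
z(25)+v(21): 46≡20 → u
k(10)+s(18): 28≡2 → c
b(1)+z(25): 26≡0 → a
o(14)+p(15): 29≡3 → d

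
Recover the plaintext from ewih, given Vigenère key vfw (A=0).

jrmm

Repeat the key across the ciphertext: vfwv
e(4)−v(21): -17≡9 → j
w(22)−f(5): 17 → r
i(8)−w(22): -14≡12 → m
h(7)−v(21): -14≡12 → m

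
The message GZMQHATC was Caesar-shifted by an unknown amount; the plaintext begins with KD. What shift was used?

22

From the crib: G(6)−K(10)=-4≡22, so the shift is 22.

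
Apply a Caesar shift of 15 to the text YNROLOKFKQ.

NCGDADZUZF

Y(24): 24+15=39≡13 → N
N(13): 13+15=28≡2 → C
R(17): 17+15=32≡6 → G
O(14): 14+15=29≡3 → D
L(11): 11+15=26≡0 → A
O(14): 14+15=29≡3 → D
K(10): 10+15=25 → Z
F(5): 5+15=20 → U
K(10): 10+15=25 → Z
Q(16): 16+15=31≡5 → F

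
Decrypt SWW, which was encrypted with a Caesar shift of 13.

S(18): 18−13=5 → F
W(22): 22−13=9 → J
W(22): 22−13=9 → J

FJJ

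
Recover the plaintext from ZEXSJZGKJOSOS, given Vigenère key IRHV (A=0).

RNQXBIZPBXLTK

Repeat the key across the ciphertext: IRHVIRHVIRHVI
Z(25)−I(8): 17 → R
E(4)−R(17): -13≡13 → N
X(23)−H(7): 16 → Q
S(18)−V(21): -3≡23 → X
J(9)−I(8): 1 → B
Z(25)−R(17): 8 → I
G(6)−H(7): -1≡25 → Z
K(10)−V(21): -11≡15 → P
J(9)−I(8): 1 → B
O(14)−R(17): -3≡23 → X
S(18)−H(7): 11 → L
O(14)−V(21): -7≡19 → T
S(18)−I(8): 10 → K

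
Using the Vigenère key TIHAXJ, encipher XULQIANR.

Repeat the key across the message: TIHAXJTI
X(23)+T(19): 42≡16 → Q
U(20)+I(8): 28≡2 → C
L(11)+H(7): 18 → S
Q(16)+A(0): 16 → Q
I(8)+X(23): 31≡5 → F
A(0)+J(9): 9 → J
N(13)+T(19): 32≡6 → G
R(17)+I(8): 25 → Z

QCSQFJGZ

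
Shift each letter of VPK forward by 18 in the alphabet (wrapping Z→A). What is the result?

V(21): 21+18=39≡13 → N
P(15): 15+18=33≡7 → H
K(10): 10+18=28≡2 → C

NHC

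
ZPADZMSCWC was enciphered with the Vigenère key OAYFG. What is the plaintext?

Repeat the key across the ciphertext: OAYFGOAYFG
Z(25)−O(14): 11 → L
P(15)−A(0): 15 → P
A(0)−Y(24): -24≡2 → C
D(3)−F(5): -2≡24 → Y
Z(25)−G(6): 19 → T
M(12)−O(14): -2≡24 → Y
S(18)−A(0): 18 → S
C(2)−Y(24): -22≡4 → E
W(22)−F(5): 17 → R
C(2)−G(6): -4≡22 → W

LPCYTYSERW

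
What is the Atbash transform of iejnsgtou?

rvqmhtglf

i(8) → r(17)
e(4) → v(21)
j(9) → q(16)
n(13) → m(12)
s(18) → h(7)
g(6) → t(19)
t(19) → g(6)
o(14) → l(11)
u(20) → f(5)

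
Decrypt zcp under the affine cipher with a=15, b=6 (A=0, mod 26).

The inverse of 15 mod 26 is 7, since 15·7=105≡1. Apply D(y)=7·(y−6) mod 26:
z(25): 7·(25−6)=133≡3 → d
c(2): 7·(2−6)=-28≡24 → y
p(15): 7·(15−6)=63≡11 → l

dyl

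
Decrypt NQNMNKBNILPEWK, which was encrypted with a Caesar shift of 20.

N(13): 13−20=-7≡19 → T
Q(16): 16−20=-4≡22 → W
N(13): 13−20=-7≡19 → T
M(12): 12−20=-8≡18 → S
N(13): 13−20=-7≡19 → T
K(10): 10−20=-10≡16 → Q
B(1): 1−20=-19≡7 → H
N(13): 13−20=-7≡19 → T
I(8): 8−20=-12≡14 → O
L(11): 11−20=-9≡17 → R
P(15): 15−20=-5≡21 → V
E(4): 4−20=-16≡10 → K
W(22): 22−20=2 → C
K(10): 10−20=-10≡16 → Q

TWTSTQHTORVKCQ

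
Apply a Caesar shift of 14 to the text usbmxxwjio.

u(20): 20+14=34≡8 → i
s(18): 18+14=32≡6 → g
b(1): 1+14=15 → p
m(12): 12+14=26≡0 → a
x(23): 23+14=37≡11 → l
x(23): 23+14=37≡11 → l
w(22): 22+14=36≡10 → k
j(9): 9+14=23 → x
i(8): 8+14=22 → w
o(14): 14+14=28≡2 → c

igpallkxwc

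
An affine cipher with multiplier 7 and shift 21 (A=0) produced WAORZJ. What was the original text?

PXZSIC

The inverse of 7 mod 26 is 15, since 7·15=105≡1. Apply D(y)=15·(y−21) mod 26:
W(22): 15·(22−21)=15 → P
A(0): 15·(0−21)=-315≡23 → X
O(14): 15·(14−21)=-105≡25 → Z
R(17): 15·(17−21)=-60≡18 → S
Z(25): 15·(25−21)=60≡8 → I
J(9): 15·(9−21)=-180≡2 → C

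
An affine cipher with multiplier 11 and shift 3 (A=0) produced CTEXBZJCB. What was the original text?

The inverse of 11 mod 26 is 19, since 11·19=209≡1. Apply D(y)=19·(y−3) mod 26:
C(2): 19·(2−3)=-19≡7 → H
T(19): 19·(19−3)=304≡18 → S
E(4): 19·(4−3)=19 → T
X(23): 19·(23−3)=380≡16 → Q
B(1): 19·(1−3)=-38≡14 → O
Z(25): 19·(25−3)=418≡2 → C
J(9): 19·(9−3)=114≡10 → K
C(2): 19·(2−3)=-19≡7 → H
B(1): 19·(1−3)=-38≡14 → O

HSTQOCKHO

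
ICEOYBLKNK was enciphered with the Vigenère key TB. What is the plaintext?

PBLNFASJUJ

Repeat the key across the ciphertext: TBTBTBTBTB
I(8)−T(19): -11≡15 → P
C(2)−B(1): 1 → B
E(4)−T(19): -15≡11 → L
O(14)−B(1): 13 → N
Y(24)−T(19): 5 → F
B(1)−B(1): 0 → A
L(11)−T(19): -8≡18 → S
K(10)−B(1): 9 → J
N(13)−T(19): -6≡20 → U
K(10)−B(1): 9 → J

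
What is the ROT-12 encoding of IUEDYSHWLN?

I(8): 8+12=20 → U
U(20): 20+12=32≡6 → G
E(4): 4+12=16 → Q
D(3): 3+12=15 → P
Y(24): 24+12=36≡10 → K
S(18): 18+12=30≡4 → E
H(7): 7+12=19 → T
W(22): 22+12=34≡8 → I
L(11): 11+12=23 → X
N(13): 13+12=25 → Z

UGQPKETIXZ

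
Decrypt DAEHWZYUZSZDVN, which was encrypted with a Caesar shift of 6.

XUYBQTSOTMTXPH

D(3): 3−6=-3≡23 → X
A(0): 0−6=-6≡20 → U
E(4): 4−6=-2≡24 → Y
H(7): 7−6=1 → B
W(22): 22−6=16 → Q
Z(25): 25−6=19 → T
Y(24): 24−6=18 → S
U(20): 20−6=14 → O
Z(25): 25−6=19 → T
S(18): 18−6=12 → M
Z(25): 25−6=19 → T
D(3): 3−6=-3≡23 → X
V(21): 21−6=15 → P
N(13): 13−6=7 → H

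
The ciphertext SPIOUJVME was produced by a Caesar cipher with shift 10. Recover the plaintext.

S(18): 18−10=8 → I
P(15): 15−10=5 → F
I(8): 8−10=-2≡24 → Y
O(14): 14−10=4 → E
U(20): 20−10=10 → K
J(9): 9−10=-1≡25 → Z
V(21): 21−10=11 → L
M(12): 12−10=2 → C
E(4): 4−10=-6≡20 → U

IFYEKZLCU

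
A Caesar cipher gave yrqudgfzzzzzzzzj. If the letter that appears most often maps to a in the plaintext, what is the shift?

25

The most frequent ciphertext letter is z (appears 8 times).
z is position 25; a is position 0.
Shift = 25.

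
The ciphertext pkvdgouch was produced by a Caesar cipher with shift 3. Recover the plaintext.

mhsadlrze

p(15): 15−3=12 → m
k(10): 10−3=7 → h
v(21): 21−3=18 → s
d(3): 3−3=0 → a
g(6): 6−3=3 → d
o(14): 14−3=11 → l
u(20): 20−3=17 → r
c(2): 2−3=-1≡25 → z
h(7): 7−3=4 → e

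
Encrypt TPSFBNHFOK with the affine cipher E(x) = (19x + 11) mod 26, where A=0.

IKPCEYOCRT

T(19): 19·19+11=372≡8 → I
P(15): 19·15+11=296≡10 → K
S(18): 19·18+11=353≡15 → P
F(5): 19·5+11=106≡2 → C
B(1): 19·1+11=30≡4 → E
N(13): 19·13+11=258≡24 → Y
H(7): 19·7+11=144≡14 → O
F(5): 19·5+11=106≡2 → C
O(14): 19·14+11=277≡17 → R
K(10): 19·10+11=201≡19 → T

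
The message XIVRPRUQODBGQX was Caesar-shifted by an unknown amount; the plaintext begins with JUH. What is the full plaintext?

From the crib: X(23)−J(9)=14, so the shift is 14.
Subtract 14 from each ciphertext letter:
X(23): 23−14=9 → J
I(8): 8−14=-6≡20 → U
V(21): 21−14=7 → H
R(17): 17−14=3 → D
P(15): 15−14=1 → B
R(17): 17−14=3 → D
U(20): 20−14=6 → G
Q(16): 16−14=2 → C
O(14): 14−14=0 → A
D(3): 3−14=-11≡15 → P
B(1): 1−14=-13≡13 → N
G(6): 6−14=-8≡18 → S
Q(16): 16−14=2 → C
X(23): 23−14=9 → J

JUHDBDGCAPNSCJ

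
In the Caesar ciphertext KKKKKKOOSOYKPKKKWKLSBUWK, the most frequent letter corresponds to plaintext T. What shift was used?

The most frequent ciphertext letter is K (appears 12 times).
K is position 10; T is position 19.
Shift = -9≡17.

17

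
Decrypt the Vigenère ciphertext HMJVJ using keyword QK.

RCTLT

Repeat the key across the ciphertext: QKQKQ
H(7)−Q(16): -9≡17 → R
M(12)−K(10): 2 → C
J(9)−Q(16): -7≡19 → T
V(21)−K(10): 11 → L
J(9)−Q(16): -7≡19 → T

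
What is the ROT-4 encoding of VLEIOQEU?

V(21): 21+4=25 → Z
L(11): 11+4=15 → P
E(4): 4+4=8 → I
I(8): 8+4=12 → M
O(14): 14+4=18 → S
Q(16): 16+4=20 → U
E(4): 4+4=8 → I
U(20): 20+4=24 → Y

ZPIMSUIY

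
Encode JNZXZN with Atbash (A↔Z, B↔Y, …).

QMACAM

J(9) → Q(16)
N(13) → M(12)
Z(25) → A(0)
X(23) → C(2)
Z(25) → A(0)
N(13) → M(12)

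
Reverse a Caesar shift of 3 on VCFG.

V(21): 21−3=18 → S
C(2): 2−3=-1≡25 → Z
F(5): 5−3=2 → C
G(6): 6−3=3 → D

SZCD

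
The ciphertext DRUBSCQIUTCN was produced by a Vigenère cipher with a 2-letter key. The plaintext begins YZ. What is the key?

Subtract each crib letter from the matching ciphertext letter (mod 26):
D(3)−Y(24)=-21≡5 → F
R(17)−Z(25)=-8≡18 → S

FS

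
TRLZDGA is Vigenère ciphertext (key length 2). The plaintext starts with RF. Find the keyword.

Subtract each crib letter from the matching ciphertext letter (mod 26):
T(19)−R(17)=2 → C
R(17)−F(5)=12 → M

CM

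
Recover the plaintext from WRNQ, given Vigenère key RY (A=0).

FTWS

Repeat the key across the ciphertext: RYRY
W(22)−R(17): 5 → F
R(17)−Y(24): -7≡19 → T
N(13)−R(17): -4≡22 → W
Q(16)−Y(24): -8≡18 → S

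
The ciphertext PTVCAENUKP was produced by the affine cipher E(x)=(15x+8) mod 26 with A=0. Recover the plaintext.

XZNKWYJGOX

The inverse of 15 mod 26 is 7, since 15·7=105≡1. Apply D(y)=7·(y−8) mod 26:
P(15): 7·(15−8)=49≡23 → X
T(19): 7·(19−8)=77≡25 → Z
V(21): 7·(21−8)=91≡13 → N
C(2): 7·(2−8)=-42≡10 → K
A(0): 7·(0−8)=-56≡22 → W
E(4): 7·(4−8)=-28≡24 → Y
N(13): 7·(13−8)=35≡9 → J
U(20): 7·(20−8)=84≡6 → G
K(10): 7·(10−8)=14 → O
P(15): 7·(15−8)=49≡23 → X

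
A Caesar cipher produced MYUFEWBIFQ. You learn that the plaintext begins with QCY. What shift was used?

From the crib: M(12)−Q(16)=-4≡22, so the shift is 22.

22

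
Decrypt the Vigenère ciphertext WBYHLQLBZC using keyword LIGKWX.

Repeat the key across the ciphertext: LIGKWXLIGK
W(22)−L(11): 11 → L
B(1)−I(8): -7≡19 → T
Y(24)−G(6): 18 → S
H(7)−K(10): -3≡23 → X
L(11)−W(22): -11≡15 → P
Q(16)−X(23): -7≡19 → T
L(11)−L(11): 0 → A
B(1)−I(8): -7≡19 → T
Z(25)−G(6): 19 → T
C(2)−K(10): -8≡18 → S

LTSXPTATTS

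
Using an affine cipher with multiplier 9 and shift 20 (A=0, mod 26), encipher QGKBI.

IWGDO

Q(16): 9·16+20=164≡8 → I
G(6): 9·6+20=74≡22 → W
K(10): 9·10+20=110≡6 → G
B(1): 9·1+20=29≡3 → D
I(8): 9·8+20=92≡14 → O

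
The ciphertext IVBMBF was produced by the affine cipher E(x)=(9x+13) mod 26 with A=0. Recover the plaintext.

The inverse of 9 mod 26 is 3, since 9·3=27≡1. Apply D(y)=3·(y−13) mod 26:
I(8): 3·(8−13)=-15≡11 → L
V(21): 3·(21−13)=24 → Y
B(1): 3·(1−13)=-36≡16 → Q
M(12): 3·(12−13)=-3≡23 → X
B(1): 3·(1−13)=-36≡16 → Q
F(5): 3·(5−13)=-24≡2 → C

LYQXQC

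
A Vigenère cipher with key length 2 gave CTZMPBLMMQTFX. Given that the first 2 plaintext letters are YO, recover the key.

EF

Subtract each crib letter from the matching ciphertext letter (mod 26):
C(2)−Y(24)=-22≡4 → E
T(19)−O(14)=5 → F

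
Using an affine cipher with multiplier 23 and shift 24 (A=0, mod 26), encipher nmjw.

n(13): 23·13+24=323≡11 → l
m(12): 23·12+24=300≡14 → o
j(9): 23·9+24=231≡23 → x
w(22): 23·22+24=530≡10 → k

loxk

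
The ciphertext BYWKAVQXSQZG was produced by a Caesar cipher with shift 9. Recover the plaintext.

B(1): 1−9=-8≡18 → S
Y(24): 24−9=15 → P
W(22): 22−9=13 → N
K(10): 10−9=1 → B
A(0): 0−9=-9≡17 → R
V(21): 21−9=12 → M
Q(16): 16−9=7 → H
X(23): 23−9=14 → O
S(18): 18−9=9 → J
Q(16): 16−9=7 → H
Z(25): 25−9=16 → Q
G(6): 6−9=-3≡23 → X

SPNBRMHOJHQX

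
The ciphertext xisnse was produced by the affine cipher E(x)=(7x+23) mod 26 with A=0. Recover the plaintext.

The inverse of 7 mod 26 is 15, since 7·15=105≡1. Apply D(y)=15·(y−23) mod 26:
x(23): 15·(23−23)=0 → a
i(8): 15·(8−23)=-225≡9 → j
s(18): 15·(18−23)=-75≡3 → d
n(13): 15·(13−23)=-150≡6 → g
s(18): 15·(18−23)=-75≡3 → d
e(4): 15·(4−23)=-285≡1 → b

ajdgdb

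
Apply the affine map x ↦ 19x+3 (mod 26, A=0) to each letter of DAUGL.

D(3): 19·3+3=60≡8 → I
A(0): 19·0+3=3 → D
U(20): 19·20+3=383≡19 → T
G(6): 19·6+3=117≡13 → N
L(11): 19·11+3=212≡4 → E

IDTNE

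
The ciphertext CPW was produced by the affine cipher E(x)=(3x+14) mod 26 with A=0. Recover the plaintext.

WJU

The inverse of 3 mod 26 is 9, since 3·9=27≡1. Apply D(y)=9·(y−14) mod 26:
C(2): 9·(2−14)=-108≡22 → W
P(15): 9·(15−14)=9 → J
W(22): 9·(22−14)=72≡20 → U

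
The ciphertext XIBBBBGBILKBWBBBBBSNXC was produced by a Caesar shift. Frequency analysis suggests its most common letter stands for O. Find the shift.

The most frequent ciphertext letter is B (appears 11 times).
B is position 1; O is position 14.
Shift = -13≡13.

13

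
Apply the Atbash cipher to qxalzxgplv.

q(16) → j(9)
x(23) → c(2)
a(0) → z(25)
l(11) → o(14)
z(25) → a(0)
x(23) → c(2)
g(6) → t(19)
p(15) → k(10)
l(11) → o(14)
v(21) → e(4)

jczoactkoe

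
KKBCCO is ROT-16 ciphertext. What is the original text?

K(10): 10−16=-6≡20 → U
K(10): 10−16=-6≡20 → U
B(1): 1−16=-15≡11 → L
C(2): 2−16=-14≡12 → M
C(2): 2−16=-14≡12 → M
O(14): 14−16=-2≡24 → Y

UULMMY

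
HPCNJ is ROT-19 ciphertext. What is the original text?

H(7): 7−19=-12≡14 → O
P(15): 15−19=-4≡22 → W
C(2): 2−19=-17≡9 → J
N(13): 13−19=-6≡20 → U
J(9): 9−19=-10≡16 → Q

OWJUQ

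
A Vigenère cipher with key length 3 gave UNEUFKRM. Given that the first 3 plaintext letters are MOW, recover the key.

Subtract each crib letter from the matching ciphertext letter (mod 26):
U(20)−M(12)=8 → I
N(13)−O(14)=-1≡25 → Z
E(4)−W(22)=-18≡8 → I

IZI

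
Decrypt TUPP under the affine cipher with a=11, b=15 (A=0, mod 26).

The inverse of 11 mod 26 is 19, since 11·19=209≡1. Apply D(y)=19·(y−15) mod 26:
T(19): 19·(19−15)=76≡24 → Y
U(20): 19·(20−15)=95≡17 → R
P(15): 19·(15−15)=0 → A
P(15): 19·(15−15)=0 → A

YRAA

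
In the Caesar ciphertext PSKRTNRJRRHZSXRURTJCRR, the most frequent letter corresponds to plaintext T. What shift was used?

The most frequent ciphertext letter is R (appears 8 times).
R is position 17; T is position 19.
Shift = -2≡24.

24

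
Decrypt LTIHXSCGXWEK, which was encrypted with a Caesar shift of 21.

L(11): 11−21=-10≡16 → Q
T(19): 19−21=-2≡24 → Y
I(8): 8−21=-13≡13 → N
H(7): 7−21=-14≡12 → M
X(23): 23−21=2 → C
S(18): 18−21=-3≡23 → X
C(2): 2−21=-19≡7 → H
G(6): 6−21=-15≡11 → L
X(23): 23−21=2 → C
W(22): 22−21=1 → B
E(4): 4−21=-17≡9 → J
K(10): 10−21=-11≡15 → P

QYNMCXHLCBJP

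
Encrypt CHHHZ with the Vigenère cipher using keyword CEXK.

ELERB

Repeat the key across the message: CEXKC
C(2)+C(2): 4 → E
H(7)+E(4): 11 → L
H(7)+X(23): 30≡4 → E
H(7)+K(10): 17 → R
Z(25)+C(2): 27≡1 → B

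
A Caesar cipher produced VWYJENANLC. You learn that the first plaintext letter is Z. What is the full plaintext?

From the crib: V(21)−Z(25)=-4≡22, so the shift is 22.
Subtract 22 from each ciphertext letter:
V(21): 21−22=-1≡25 → Z
W(22): 22−22=0 → A
Y(24): 24−22=2 → C
J(9): 9−22=-13≡13 → N
E(4): 4−22=-18≡8 → I
N(13): 13−22=-9≡17 → R
A(0): 0−22=-22≡4 → E
N(13): 13−22=-9≡17 → R
L(11): 11−22=-11≡15 → P
C(2): 2−22=-20≡6 → G

ZACNIRERPG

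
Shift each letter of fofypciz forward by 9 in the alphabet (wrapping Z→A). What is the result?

f(5): 5+9=14 → o
o(14): 14+9=23 → x
f(5): 5+9=14 → o
y(24): 24+9=33≡7 → h
p(15): 15+9=24 → y
c(2): 2+9=11 → l
i(8): 8+9=17 → r
z(25): 25+9=34≡8 → i

oxohylri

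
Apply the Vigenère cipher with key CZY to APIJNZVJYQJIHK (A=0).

COGLMXXIWSIGJJ

Repeat the key across the message: CZYCZYCZYCZYCZ
A(0)+C(2): 2 → C
P(15)+Z(25): 40≡14 → O
I(8)+Y(24): 32≡6 → G
J(9)+C(2): 11 → L
N(13)+Z(25): 38≡12 → M
Z(25)+Y(24): 49≡23 → X
V(21)+C(2): 23 → X
J(9)+Z(25): 34≡8 → I
Y(24)+Y(24): 48≡22 → W
Q(16)+C(2): 18 → S
J(9)+Z(25): 34≡8 → I
I(8)+Y(24): 32≡6 → G
H(7)+C(2): 9 → J
K(10)+Z(25): 35≡9 → J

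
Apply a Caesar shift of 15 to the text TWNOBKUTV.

T(19): 19+15=34≡8 → I
W(22): 22+15=37≡11 → L
N(13): 13+15=28≡2 → C
O(14): 14+15=29≡3 → D
B(1): 1+15=16 → Q
K(10): 10+15=25 → Z
U(20): 20+15=35≡9 → J
T(19): 19+15=34≡8 → I
V(21): 21+15=36≡10 → K

ILCDQZJIK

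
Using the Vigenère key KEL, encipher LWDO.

Repeat the key across the message: KELK
L(11)+K(10): 21 → V
W(22)+E(4): 26≡0 → A
D(3)+L(11): 14 → O
O(14)+K(10): 24 → Y

VAOY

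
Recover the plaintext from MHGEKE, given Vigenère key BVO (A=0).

LMSDPQ

Repeat the key across the ciphertext: BVOBVO
M(12)−B(1): 11 → L
H(7)−V(21): -14≡12 → M
G(6)−O(14): -8≡18 → S
E(4)−B(1): 3 → D
K(10)−V(21): -11≡15 → P
E(4)−O(14): -10≡16 → Q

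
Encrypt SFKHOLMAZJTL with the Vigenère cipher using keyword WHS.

OMCDVDIHRFAD

Repeat the key across the message: WHSWHSWHSWHS
S(18)+W(22): 40≡14 → O
F(5)+H(7): 12 → M
K(10)+S(18): 28≡2 → C
H(7)+W(22): 29≡3 → D
O(14)+H(7): 21 → V
L(11)+S(18): 29≡3 → D
M(12)+W(22): 34≡8 → I
A(0)+H(7): 7 → H
Z(25)+S(18): 43≡17 → R
J(9)+W(22): 31≡5 → F
T(19)+H(7): 26≡0 → A
L(11)+S(18): 29≡3 → D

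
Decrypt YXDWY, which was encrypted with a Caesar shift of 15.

JIOHJ

Y(24): 24−15=9 → J
X(23): 23−15=8 → I
D(3): 3−15=-12≡14 → O
W(22): 22−15=7 → H
Y(24): 24−15=9 → J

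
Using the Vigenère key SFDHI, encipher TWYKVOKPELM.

Repeat the key across the message: SFDHISFDHIS
T(19)+S(18): 37≡11 → L
W(22)+F(5): 27≡1 → B
Y(24)+D(3): 27≡1 → B
K(10)+H(7): 17 → R
V(21)+I(8): 29≡3 → D
O(14)+S(18): 32≡6 → G
K(10)+F(5): 15 → P
P(15)+D(3): 18 → S
E(4)+H(7): 11 → L
L(11)+I(8): 19 → T
M(12)+S(18): 30≡4 → E

LBBRDGPSLTE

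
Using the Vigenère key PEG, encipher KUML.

ZYSA

Repeat the key across the message: PEGP
K(10)+P(15): 25 → Z
U(20)+E(4): 24 → Y
M(12)+G(6): 18 → S
L(11)+P(15): 26≡0 → A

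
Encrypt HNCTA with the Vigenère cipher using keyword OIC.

VVEHI

Repeat the key across the message: OICOI
H(7)+O(14): 21 → V
N(13)+I(8): 21 → V
C(2)+C(2): 4 → E
T(19)+O(14): 33≡7 → H
A(0)+I(8): 8 → I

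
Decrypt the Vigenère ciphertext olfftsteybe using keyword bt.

nsemszslxid

Repeat the key across the ciphertext: btbtbtbtbtb
o(14)−b(1): 13 → n
l(11)−t(19): -8≡18 → s
f(5)−b(1): 4 → e
f(5)−t(19): -14≡12 → m
t(19)−b(1): 18 → s
s(18)−t(19): -1≡25 → z
t(19)−b(1): 18 → s
e(4)−t(19): -15≡11 → l
y(24)−b(1): 23 → x
b(1)−t(19): -18≡8 → i
e(4)−b(1): 3 → d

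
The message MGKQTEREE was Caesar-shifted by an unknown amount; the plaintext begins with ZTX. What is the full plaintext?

From the crib: M(12)−Z(25)=-13≡13, so the shift is 13.
Subtract 13 from each ciphertext letter:
M(12): 12−13=-1≡25 → Z
G(6): 6−13=-7≡19 → T
K(10): 10−13=-3≡23 → X
Q(16): 16−13=3 → D
T(19): 19−13=6 → G
E(4): 4−13=-9≡17 → R
R(17): 17−13=4 → E
E(4): 4−13=-9≡17 → R
E(4): 4−13=-9≡17 → R

ZTXDGRERR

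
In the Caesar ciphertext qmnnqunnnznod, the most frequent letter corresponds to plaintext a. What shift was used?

The most frequent ciphertext letter is n (appears 6 times).
n is position 13; a is position 0.
Shift = 13.

13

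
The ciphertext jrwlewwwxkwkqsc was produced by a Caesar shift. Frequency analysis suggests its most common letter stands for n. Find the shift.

9

The most frequent ciphertext letter is w (appears 5 times).
w is position 22; n is position 13.
Shift = 9.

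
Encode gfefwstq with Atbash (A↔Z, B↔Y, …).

g(6) → t(19)
f(5) → u(20)
e(4) → v(21)
f(5) → u(20)
w(22) → d(3)
s(18) → h(7)
t(19) → g(6)
q(16) → j(9)

tuvudhgj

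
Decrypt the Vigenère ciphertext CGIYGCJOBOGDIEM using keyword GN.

WTCLAPDBVBAQCRG

Repeat the key across the ciphertext: GNGNGNGNGNGNGNG
C(2)−G(6): -4≡22 → W
G(6)−N(13): -7≡19 → T
I(8)−G(6): 2 → C
Y(24)−N(13): 11 → L
G(6)−G(6): 0 → A
C(2)−N(13): -11≡15 → P
J(9)−G(6): 3 → D
O(14)−N(13): 1 → B
B(1)−G(6): -5≡21 → V
O(14)−N(13): 1 → B
G(6)−G(6): 0 → A
D(3)−N(13): -10≡16 → Q
I(8)−G(6): 2 → C
E(4)−N(13): -9≡17 → R
M(12)−G(6): 6 → G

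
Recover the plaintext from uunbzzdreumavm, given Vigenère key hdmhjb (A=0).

Repeat the key across the ciphertext: hdmhjbhdmhjbhd
u(20)−h(7): 13 → n
u(20)−d(3): 17 → r
n(13)−m(12): 1 → b
b(1)−h(7): -6≡20 → u
z(25)−j(9): 16 → q
z(25)−b(1): 24 → y
d(3)−h(7): -4≡22 → w
r(17)−d(3): 14 → o
e(4)−m(12): -8≡18 → s
u(20)−h(7): 13 → n
m(12)−j(9): 3 → d
a(0)−b(1): -1≡25 → z
v(21)−h(7): 14 → o
m(12)−d(3): 9 → j

nrbuqywosndzoj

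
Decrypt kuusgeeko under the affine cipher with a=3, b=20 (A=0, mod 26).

The inverse of 3 mod 26 is 9, since 3·9=27≡1. Apply D(y)=9·(y−20) mod 26:
k(10): 9·(10−20)=-90≡14 → o
u(20): 9·(20−20)=0 → a
u(20): 9·(20−20)=0 → a
s(18): 9·(18−20)=-18≡8 → i
g(6): 9·(6−20)=-126≡4 → e
e(4): 9·(4−20)=-144≡12 → m
e(4): 9·(4−20)=-144≡12 → m
k(10): 9·(10−20)=-90≡14 → o
o(14): 9·(14−20)=-54≡24 → y

oaaiemmoy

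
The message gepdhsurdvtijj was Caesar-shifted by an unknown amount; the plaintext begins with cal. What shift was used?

From the crib: g(6)−c(2)=4, so the shift is 4.

4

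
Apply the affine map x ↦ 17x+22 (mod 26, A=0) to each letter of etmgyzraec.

mhsuofzwme

e(4): 17·4+22=90≡12 → m
t(19): 17·19+22=345≡7 → h
m(12): 17·12+22=226≡18 → s
g(6): 17·6+22=124≡20 → u
y(24): 17·24+22=430≡14 → o
z(25): 17·25+22=447≡5 → f
r(17): 17·17+22=311≡25 → z
a(0): 17·0+22=22 → w
e(4): 17·4+22=90≡12 → m
c(2): 17·2+22=56≡4 → e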